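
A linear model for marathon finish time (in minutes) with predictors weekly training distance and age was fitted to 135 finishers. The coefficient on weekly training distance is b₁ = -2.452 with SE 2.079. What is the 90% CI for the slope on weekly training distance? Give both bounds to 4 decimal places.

(-5.8958, 0.9918)

df = n − k − 1 = 135 − 2 − 1 = 132.
t* = t_{0.05, 132} = 1.656479.
Margin = t* × SE = 1.656479 × 2.079 = 3.443820.
CI: -2.452 ± 3.443820 → (-5.8958, 0.9918).
With 90% confidence, each one-unit increase in weekly training distance is associated with a change of between -5.8958 and 0.9918 minutes in marathon finish time, holding the other predictors fixed.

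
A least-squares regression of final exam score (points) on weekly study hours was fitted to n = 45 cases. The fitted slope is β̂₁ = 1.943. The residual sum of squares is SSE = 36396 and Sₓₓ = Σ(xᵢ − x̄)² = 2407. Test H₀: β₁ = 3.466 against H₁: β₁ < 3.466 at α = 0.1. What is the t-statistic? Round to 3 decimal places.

t = -2.568

MSE = SSE/(n − 2) = 36396/43 = 846.419.
SE(β̂₁) = √(MSE/Sₓₓ) = √(846.419/2407) = 0.593.
t = (1.943 − 3.466) / 0.593 = -2.568.
df = n − 2 = 43.
One-sided p ≈ 0.0069, which is < 0.1, so reject H₀.
There is evidence that the true slope on weekly study hours is below 3.466 points per unit.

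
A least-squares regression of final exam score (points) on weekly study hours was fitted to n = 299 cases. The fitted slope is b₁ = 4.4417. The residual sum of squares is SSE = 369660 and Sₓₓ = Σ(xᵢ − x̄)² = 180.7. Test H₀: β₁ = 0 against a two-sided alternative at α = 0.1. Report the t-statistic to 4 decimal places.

MSE = SSE/(n − 2) = 369660/297 = 1244.65.
SE(b₁) = √(MSE/Sₓₓ) = √(1244.65/180.7) = 2.62448.
t = 4.4417 / 2.62448 = 1.6924.
df = n − 2 = 297.
Two-sided p ≈ 0.0916, which is < 0.1, so reject H₀.
There is evidence that weekly study hours is associated with final exam score.

t = 1.6924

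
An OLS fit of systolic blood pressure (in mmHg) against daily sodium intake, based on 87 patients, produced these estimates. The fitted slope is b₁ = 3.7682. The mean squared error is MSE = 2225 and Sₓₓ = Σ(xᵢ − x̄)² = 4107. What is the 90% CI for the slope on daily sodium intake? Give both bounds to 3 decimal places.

(2.544, 4.992)

SE(b₁) = √(MSE/Sₓₓ) = √(2225/4107) = 0.736042.
df = n − 2 = 85.
t* = t_{0.05, 85} = 1.662978.
Margin = t* × SE = 1.662978 × 0.736042 = 1.22402.
CI: 3.7682 ± 1.22402 → (2.544, 4.992).
With 90% confidence, each one-unit increase in daily sodium intake is associated with a change of between 2.544 and 4.992 mmHg in systolic blood pressure.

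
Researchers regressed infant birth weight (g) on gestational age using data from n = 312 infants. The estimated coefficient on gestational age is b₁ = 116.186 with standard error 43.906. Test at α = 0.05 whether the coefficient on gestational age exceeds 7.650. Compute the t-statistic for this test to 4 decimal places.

t = 2.4720

H₀: β₁ = 7.650 vs H₁: β₁ > 7.650.
t = (b₁ − β₁⁰)/SE = (116.186 − 7.650) / 43.906 = 2.4720.
df = n − 2 = 312 − 2 = 310.
One-sided p ≈ 0.0070, which is < 0.05, so reject H₀.
There is evidence that the true slope on gestational age exceeds 7.650 g per unit.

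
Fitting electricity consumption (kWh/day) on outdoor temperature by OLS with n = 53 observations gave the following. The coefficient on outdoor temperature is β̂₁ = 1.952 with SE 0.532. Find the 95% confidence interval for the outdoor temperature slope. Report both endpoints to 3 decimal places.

(0.884, 3.020)

df = n − 2 = 53 − 2 = 51.
t* = t_{0.025, 51} = 2.007584.
Margin = t* × SE = 2.007584 × 0.532 = 1.06803.
CI: 1.952 ± 1.06803 → (0.884, 3.020).
With 95% confidence, each one-unit increase in outdoor temperature is associated with a change of between 0.884 and 3.020 kWh/day in electricity consumption.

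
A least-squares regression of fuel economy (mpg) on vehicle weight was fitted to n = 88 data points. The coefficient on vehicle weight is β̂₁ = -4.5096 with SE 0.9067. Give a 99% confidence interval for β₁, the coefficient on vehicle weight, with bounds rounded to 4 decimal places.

(-6.8980, -2.1212)

df = n − 2 = 88 − 2 = 86.
t* = t_{0.005, 86} = 2.634212.
Margin = t* × SE = 2.634212 × 0.9067 = 2.388440.
CI: -4.5096 ± 2.388440 → (-6.8980, -2.1212).
With 99% confidence, each one-unit increase in vehicle weight is associated with a change of between -6.8980 and -2.1212 mpg in fuel economy.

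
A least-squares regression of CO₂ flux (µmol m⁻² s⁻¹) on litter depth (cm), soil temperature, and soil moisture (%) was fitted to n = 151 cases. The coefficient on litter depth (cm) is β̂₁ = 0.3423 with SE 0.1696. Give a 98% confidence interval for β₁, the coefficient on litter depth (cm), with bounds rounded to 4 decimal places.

(-0.0566, 0.7412)

df = n − k − 1 = 151 − 3 − 1 = 147.
t* = t_{0.01, 147} = 2.351983.
Margin = t* × SE = 2.351983 × 0.1696 = 0.398896.
CI: 0.3423 ± 0.398896 → (-0.0566, 0.7412).
With 98% confidence, each one-unit increase in litter depth (cm) is associated with a change of between -0.0566 and 0.7412 µmol m⁻² s⁻¹ in CO₂ flux, holding the other predictors fixed.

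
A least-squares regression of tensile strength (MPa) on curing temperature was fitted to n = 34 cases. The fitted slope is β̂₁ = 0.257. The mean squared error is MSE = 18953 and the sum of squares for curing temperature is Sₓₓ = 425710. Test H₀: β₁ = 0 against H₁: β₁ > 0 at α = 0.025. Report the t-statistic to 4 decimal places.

SE(β̂₁) = √(MSE/Sₓₓ) = √(18953/425710) = 0.211.
t = 0.257 / 0.211 = 1.2180.
df = n − 2 = 32.
One-sided p ≈ 0.1161, which is ≥ 0.025, so fail to reject H₀.
The data do not give significant evidence that the true slope on curing temperature is positive.

t = 1.2180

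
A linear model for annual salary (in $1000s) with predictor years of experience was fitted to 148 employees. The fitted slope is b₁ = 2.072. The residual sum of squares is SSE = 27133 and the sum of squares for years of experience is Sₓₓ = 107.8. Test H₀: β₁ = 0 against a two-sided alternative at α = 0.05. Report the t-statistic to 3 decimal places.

MSE = SSE/(n − 2) = 27133/146 = 185.842.
SE(b₁) = √(MSE/Sₓₓ) = √(185.842/107.8) = 1.313.
t = 2.072 / 1.313 = 1.578.
df = n − 2 = 146.
Two-sided p ≈ 0.1167, which is ≥ 0.05, so fail to reject H₀.
The data do not give significant evidence of an association between years of experience and annual salary.

t = 1.578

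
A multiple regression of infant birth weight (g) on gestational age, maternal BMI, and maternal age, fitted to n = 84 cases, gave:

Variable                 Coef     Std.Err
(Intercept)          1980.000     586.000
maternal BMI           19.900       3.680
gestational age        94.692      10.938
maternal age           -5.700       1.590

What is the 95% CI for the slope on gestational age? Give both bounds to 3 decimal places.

(72.925, 116.459)

Read off: b = 94.692, SE = 10.938 for gestational age.
df = n − k − 1 = 84 − 3 − 1 = 80.
t* = t_{0.025, 80} = 1.990063.
Margin = t* × SE = 1.990063 × 10.938 = 21.76731.
CI: 94.692 ± 21.76731 → (72.925, 116.459).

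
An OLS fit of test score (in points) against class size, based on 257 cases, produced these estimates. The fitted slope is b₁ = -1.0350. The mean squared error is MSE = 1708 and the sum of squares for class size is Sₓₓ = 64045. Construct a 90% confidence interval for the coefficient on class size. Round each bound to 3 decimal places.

(-1.305, -0.765)

SE(b₁) = √(MSE/Sₓₓ) = √(1708/64045) = 0.163306.
df = n − 2 = 255.
t* = t_{0.05, 255} = 1.650851.
Margin = t* × SE = 1.650851 × 0.163306 = 0.26959.
CI: -1.0350 ± 0.26959 → (-1.305, -0.765).
With 90% confidence, each one-unit increase in class size is associated with a change of between -1.305 and -0.765 points in test score.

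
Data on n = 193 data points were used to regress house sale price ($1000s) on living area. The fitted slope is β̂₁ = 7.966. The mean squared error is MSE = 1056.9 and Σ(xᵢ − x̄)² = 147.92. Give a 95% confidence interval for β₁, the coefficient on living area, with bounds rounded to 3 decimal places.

(2.694, 13.238)

SE(β̂₁) = √(MSE/Sₓₓ) = √(1056.9/147.92) = 2.67303.
df = n − 2 = 191.
t* = t_{0.025, 191} = 1.972462.
Margin = t* × SE = 1.972462 × 2.67303 = 5.27245.
CI: 7.966 ± 5.27245 → (2.694, 13.238).
With 95% confidence, each one-unit increase in living area is associated with a change of between 2.694 and 13.238 $1000s in house sale price.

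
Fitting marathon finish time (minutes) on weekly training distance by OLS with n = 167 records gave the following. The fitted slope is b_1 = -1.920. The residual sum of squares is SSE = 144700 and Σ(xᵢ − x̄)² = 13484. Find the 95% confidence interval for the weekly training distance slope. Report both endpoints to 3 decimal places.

(-2.424, -1.416)

MSE = SSE/(n − 2) = 144700/165 = 876.97.
SE(b_1) = √(MSE/Sₓₓ) = √(876.97/13484) = 0.255025.
df = n − 2 = 165.
t* = t_{0.025, 165} = 1.974446.
Margin = t* × SE = 1.974446 × 0.255025 = 0.50353.
CI: -1.920 ± 0.50353 → (-2.424, -1.416).
With 95% confidence, each one-unit increase in weekly training distance is associated with a change of between -2.424 and -1.416 minutes in marathon finish time.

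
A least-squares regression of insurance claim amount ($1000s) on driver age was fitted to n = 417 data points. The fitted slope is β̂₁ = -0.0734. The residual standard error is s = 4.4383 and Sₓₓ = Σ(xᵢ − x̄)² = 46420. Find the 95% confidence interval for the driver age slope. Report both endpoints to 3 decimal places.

SE(β̂₁) = s/√Sₓₓ = 4.4383/√46420 = 0.0205999.
df = n − 2 = 415.
t* = t_{0.025, 415} = 1.965697.
Margin = t* × SE = 1.965697 × 0.0205999 = 0.04049.
CI: -0.0734 ± 0.04049 → (-0.114, -0.033).
With 95% confidence, each one-unit increase in driver age is associated with a change of between -0.114 and -0.033 $1000s in insurance claim amount.

(-0.114, -0.033)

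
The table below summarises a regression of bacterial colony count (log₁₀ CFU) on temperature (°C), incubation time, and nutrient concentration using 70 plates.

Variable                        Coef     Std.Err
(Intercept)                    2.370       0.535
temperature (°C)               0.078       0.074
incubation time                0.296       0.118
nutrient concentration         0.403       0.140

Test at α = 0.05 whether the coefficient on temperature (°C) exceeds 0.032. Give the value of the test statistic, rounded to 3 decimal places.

Read off: b = 0.078, SE = 0.074 for temperature (°C).
H₀: β₁ = 0.032 vs H₁: β₁ > 0.032.
t = (0.078 − 0.032) / 0.074 = 0.622.
df = n − k − 1 = 70 − 3 − 1 = 66.
One-sided p ≈ 0.2682, which is ≥ 0.05, so fail to reject H₀.
The data do not give significant evidence that the true slope on temperature (°C) exceeds 0.032 log₁₀ CFU per unit, holding the other predictors fixed.

t = 0.622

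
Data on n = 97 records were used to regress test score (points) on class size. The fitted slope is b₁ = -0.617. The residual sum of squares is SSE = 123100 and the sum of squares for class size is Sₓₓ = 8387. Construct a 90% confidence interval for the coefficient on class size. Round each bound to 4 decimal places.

(-1.2699, 0.0359)

MSE = SSE/(n − 2) = 123100/95 = 1295.79.
SE(b₁) = √(MSE/Sₓₓ) = √(1295.79/8387) = 0.393065.
df = n − 2 = 95.
t* = t_{0.05, 95} = 1.661052.
Margin = t* × SE = 1.661052 × 0.393065 = 0.652901.
CI: -0.617 ± 0.652901 → (-1.2699, 0.0359).
With 90% confidence, each one-unit increase in class size is associated with a change of between -1.2699 and 0.0359 points in test score.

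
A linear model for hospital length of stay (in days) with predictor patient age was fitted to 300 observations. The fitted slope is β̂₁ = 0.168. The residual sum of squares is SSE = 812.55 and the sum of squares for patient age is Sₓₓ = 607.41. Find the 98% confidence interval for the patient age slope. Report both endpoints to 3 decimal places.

(0.011, 0.325)

MSE = SSE/(n − 2) = 812.55/298 = 2.72668.
SE(β̂₁) = √(MSE/Sₓₓ) = √(2.72668/607.41) = 0.0670002.
df = n − 2 = 298.
t* = t_{0.01, 298} = 2.338926.
Margin = t* × SE = 2.338926 × 0.0670002 = 0.15671.
CI: 0.168 ± 0.15671 → (0.011, 0.325).
With 98% confidence, each one-unit increase in patient age is associated with a change of between 0.011 and 0.325 days in hospital length of stay.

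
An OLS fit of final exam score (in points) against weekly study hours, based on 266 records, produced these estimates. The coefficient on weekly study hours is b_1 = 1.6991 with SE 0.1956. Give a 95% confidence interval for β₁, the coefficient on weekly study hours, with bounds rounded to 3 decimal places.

(1.314, 2.084)

df = n − 2 = 266 − 2 = 264.
t* = t_{0.025, 264} = 1.96899.
Margin = t* × SE = 1.96899 × 0.1956 = 0.38513.
CI: 1.6991 ± 0.38513 → (1.314, 2.084).
With 95% confidence, each one-unit increase in weekly study hours is associated with a change of between 1.314 and 2.084 points in final exam score.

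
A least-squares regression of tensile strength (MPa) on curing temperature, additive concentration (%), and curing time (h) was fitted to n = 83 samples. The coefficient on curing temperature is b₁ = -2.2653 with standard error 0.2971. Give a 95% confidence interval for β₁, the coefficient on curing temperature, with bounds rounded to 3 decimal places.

df = n − k − 1 = 83 − 3 − 1 = 79.
t* = t_{0.025, 79} = 1.99045.
Margin = t* × SE = 1.99045 × 0.2971 = 0.59136.
CI: -2.2653 ± 0.59136 → (-2.857, -1.674).
With 95% confidence, each one-unit increase in curing temperature is associated with a change of between -2.857 and -1.674 MPa in tensile strength, holding the other predictors fixed.

(-2.857, -1.674)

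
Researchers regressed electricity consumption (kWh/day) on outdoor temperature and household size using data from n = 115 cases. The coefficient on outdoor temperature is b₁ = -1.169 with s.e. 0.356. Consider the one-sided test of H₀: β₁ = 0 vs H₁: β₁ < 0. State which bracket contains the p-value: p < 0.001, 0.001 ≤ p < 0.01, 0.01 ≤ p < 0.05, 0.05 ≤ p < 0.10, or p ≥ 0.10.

t = -1.169 / 0.356 = -3.284.
df = n − k − 1 = 115 − 2 − 1 = 112.
One-sided p = P(T_{112} < t) ≈ 0.0007.
So p < 0.001.

p < 0.001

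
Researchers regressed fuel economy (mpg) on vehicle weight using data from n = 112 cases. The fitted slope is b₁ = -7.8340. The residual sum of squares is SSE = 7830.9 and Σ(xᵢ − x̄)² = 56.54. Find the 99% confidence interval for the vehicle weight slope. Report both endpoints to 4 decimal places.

(-10.7753, -4.8927)

MSE = SSE/(n − 2) = 7830.9/110 = 71.19.
SE(b₁) = √(MSE/Sₓₓ) = √(71.19/56.54) = 1.1221.
df = n − 2 = 110.
t* = t_{0.005, 110} = 2.621265.
Margin = t* × SE = 2.621265 × 1.1221 = 2.941321.
CI: -7.8340 ± 2.941321 → (-10.7753, -4.8927).
With 99% confidence, each one-unit increase in vehicle weight is associated with a change of between -10.7753 and -4.8927 mpg in fuel economy.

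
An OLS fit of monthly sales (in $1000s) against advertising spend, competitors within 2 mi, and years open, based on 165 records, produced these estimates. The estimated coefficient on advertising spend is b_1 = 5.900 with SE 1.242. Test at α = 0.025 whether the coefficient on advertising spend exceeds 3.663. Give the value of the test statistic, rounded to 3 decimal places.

H₀: β₁ = 3.663 vs H₁: β₁ > 3.663.
t = (b_1 − β₁⁰)/SE = (5.900 − 3.663) / 1.242 = 1.801.
df = n − k − 1 = 165 − 3 − 1 = 161.
One-sided p ≈ 0.0368, which is ≥ 0.025, so fail to reject H₀.
The data do not give significant evidence that the true slope on advertising spend exceeds 3.663 $1000s per unit, holding the other predictors fixed.

t = 1.801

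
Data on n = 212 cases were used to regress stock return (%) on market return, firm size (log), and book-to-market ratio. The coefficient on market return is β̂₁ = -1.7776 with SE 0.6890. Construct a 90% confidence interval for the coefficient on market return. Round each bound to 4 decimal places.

df = n − k − 1 = 212 − 3 − 1 = 208.
t* = t_{0.05, 208} = 1.652212.
Margin = t* × SE = 1.652212 × 0.6890 = 1.138374.
CI: -1.7776 ± 1.138374 → (-2.9160, -0.6392).
With 90% confidence, each one-unit increase in market return is associated with a change of between -2.9160 and -0.6392 % in stock return, holding the other predictors fixed.

(-2.9160, -0.6392)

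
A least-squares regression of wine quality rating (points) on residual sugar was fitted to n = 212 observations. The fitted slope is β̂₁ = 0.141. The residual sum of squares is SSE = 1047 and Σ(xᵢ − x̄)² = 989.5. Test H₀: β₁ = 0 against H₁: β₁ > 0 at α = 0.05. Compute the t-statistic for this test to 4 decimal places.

t = 1.9864

MSE = SSE/(n − 2) = 1047/210 = 4.98571.
SE(β̂₁) = √(MSE/Sₓₓ) = √(4.98571/989.5) = 0.0709832.
t = 0.141 / 0.0709832 = 1.9864.
df = n − 2 = 210.
One-sided p ≈ 0.0241, which is < 0.05, so reject H₀.
There is evidence that the true slope on residual sugar is positive.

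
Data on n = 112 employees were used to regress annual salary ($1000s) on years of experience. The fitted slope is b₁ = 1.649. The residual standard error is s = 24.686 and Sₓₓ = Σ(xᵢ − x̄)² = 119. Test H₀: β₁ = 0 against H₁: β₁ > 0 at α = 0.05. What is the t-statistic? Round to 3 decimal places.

SE(b₁) = s/√Sₓₓ = 24.686/√119 = 2.26296.
t = 1.649 / 2.26296 = 0.729.
df = n − 2 = 110.
One-sided p ≈ 0.2339, which is ≥ 0.05, so fail to reject H₀.
The data do not give significant evidence that the true slope on years of experience is positive.

t = 0.729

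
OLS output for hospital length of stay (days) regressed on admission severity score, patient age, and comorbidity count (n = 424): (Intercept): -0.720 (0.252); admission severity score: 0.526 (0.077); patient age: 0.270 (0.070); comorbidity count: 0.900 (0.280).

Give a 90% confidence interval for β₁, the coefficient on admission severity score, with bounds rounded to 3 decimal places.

Read off: b = 0.526, SE = 0.077 for admission severity score.
df = n − k − 1 = 424 − 3 − 1 = 420.
t* = t_{0.05, 420} = 1.64849.
Margin = t* × SE = 1.64849 × 0.077 = 0.12693.
CI: 0.526 ± 0.12693 → (0.399, 0.653).

(0.399, 0.653)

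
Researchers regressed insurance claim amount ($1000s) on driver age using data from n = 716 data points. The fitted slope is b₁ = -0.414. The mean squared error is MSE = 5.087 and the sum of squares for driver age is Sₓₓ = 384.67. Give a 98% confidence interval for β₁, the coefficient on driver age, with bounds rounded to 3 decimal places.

(-0.682, -0.146)

SE(b₁) = √(MSE/Sₓₓ) = √(5.087/384.67) = 0.114997.
df = n − 2 = 714.
t* = t_{0.01, 714} = 2.331582.
Margin = t* × SE = 2.331582 × 0.114997 = 0.26813.
CI: -0.414 ± 0.26813 → (-0.682, -0.146).
With 98% confidence, each one-unit increase in driver age is associated with a change of between -0.682 and -0.146 $1000s in insurance claim amount.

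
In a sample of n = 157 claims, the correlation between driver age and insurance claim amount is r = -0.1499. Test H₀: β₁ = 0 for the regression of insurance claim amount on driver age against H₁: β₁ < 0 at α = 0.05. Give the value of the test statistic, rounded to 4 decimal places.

t = -1.8876

t = r·√(n − 2)/√(1 − r²) = -0.1499·√155/√0.97753 = -1.8876.
df = n − 2 = 155.
One-sided p ≈ 0.0305, which is < 0.05, so reject H₀.
There is evidence of a linear association between driver age and insurance claim amount.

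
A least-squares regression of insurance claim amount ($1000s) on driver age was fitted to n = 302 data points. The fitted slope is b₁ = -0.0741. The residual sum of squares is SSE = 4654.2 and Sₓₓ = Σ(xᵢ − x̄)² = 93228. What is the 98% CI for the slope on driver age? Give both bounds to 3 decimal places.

(-0.104, -0.044)

MSE = SSE/(n − 2) = 4654.2/300 = 15.514.
SE(b₁) = √(MSE/Sₓₓ) = √(15.514/93228) = 0.0129.
df = n − 2 = 300.
t* = t_{0.01, 300} = 2.338842.
Margin = t* × SE = 2.338842 × 0.0129 = 0.03017.
CI: -0.0741 ± 0.03017 → (-0.104, -0.044).
With 98% confidence, each one-unit increase in driver age is associated with a change of between -0.104 and -0.044 $1000s in insurance claim amount.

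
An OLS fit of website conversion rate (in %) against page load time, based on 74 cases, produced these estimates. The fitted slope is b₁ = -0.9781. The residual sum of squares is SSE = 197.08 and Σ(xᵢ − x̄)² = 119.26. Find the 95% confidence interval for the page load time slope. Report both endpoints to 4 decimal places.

MSE = SSE/(n − 2) = 197.08/72 = 2.73722.
SE(b₁) = √(MSE/Sₓₓ) = √(2.73722/119.26) = 0.151498.
df = n − 2 = 72.
t* = t_{0.025, 72} = 1.993464.
Margin = t* × SE = 1.993464 × 0.151498 = 0.302006.
CI: -0.9781 ± 0.302006 → (-1.2801, -0.6761).
With 95% confidence, each one-unit increase in page load time is associated with a change of between -1.2801 and -0.6761 % in website conversion rate.

(-1.2801, -0.6761)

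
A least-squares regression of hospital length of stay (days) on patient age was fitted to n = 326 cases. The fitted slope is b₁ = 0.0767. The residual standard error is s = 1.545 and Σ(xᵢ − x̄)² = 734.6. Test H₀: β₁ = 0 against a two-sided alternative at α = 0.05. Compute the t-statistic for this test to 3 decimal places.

SE(b₁) = s/√Sₓₓ = 1.545/√734.6 = 0.0570037.
t = 0.0767 / 0.0570037 = 1.346.
df = n − 2 = 324.
Two-sided p ≈ 0.1794, which is ≥ 0.05, so fail to reject H₀.
The data do not give significant evidence of an association between patient age and hospital length of stay.

t = 1.346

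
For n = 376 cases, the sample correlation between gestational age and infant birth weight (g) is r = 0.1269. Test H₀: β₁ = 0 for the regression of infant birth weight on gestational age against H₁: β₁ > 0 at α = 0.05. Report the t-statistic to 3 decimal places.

t = r·√(n − 2)/√(1 − r²) = 0.1269·√374/√0.983896 = 2.474.
df = n − 2 = 374.
One-sided p ≈ 0.0069, which is < 0.05, so reject H₀.
There is evidence of a linear association between gestational age and infant birth weight.

t = 2.474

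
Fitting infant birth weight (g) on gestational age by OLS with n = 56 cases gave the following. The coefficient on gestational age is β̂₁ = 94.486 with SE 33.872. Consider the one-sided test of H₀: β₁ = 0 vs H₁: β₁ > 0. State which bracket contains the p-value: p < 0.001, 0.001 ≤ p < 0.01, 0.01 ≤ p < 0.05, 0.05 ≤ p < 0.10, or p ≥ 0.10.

0.001 ≤ p < 0.01

t = 94.486 / 33.872 = 2.790.
df = n − 2 = 56 − 2 = 54.
One-sided p = P(T_{54} > t) ≈ 0.0036.
So 0.001 ≤ p < 0.01.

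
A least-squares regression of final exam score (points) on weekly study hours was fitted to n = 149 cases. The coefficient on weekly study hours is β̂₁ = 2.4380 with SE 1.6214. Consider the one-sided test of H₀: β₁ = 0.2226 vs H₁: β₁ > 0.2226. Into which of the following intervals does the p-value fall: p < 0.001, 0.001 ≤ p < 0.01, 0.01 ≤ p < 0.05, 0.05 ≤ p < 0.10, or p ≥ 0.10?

0.05 ≤ p < 0.10

t = (2.4380 − 0.2226) / 1.6214 = 1.366.
df = n − 2 = 149 − 2 = 147.
One-sided p = P(T_{147} > t) ≈ 0.0870.
So 0.05 ≤ p < 0.10.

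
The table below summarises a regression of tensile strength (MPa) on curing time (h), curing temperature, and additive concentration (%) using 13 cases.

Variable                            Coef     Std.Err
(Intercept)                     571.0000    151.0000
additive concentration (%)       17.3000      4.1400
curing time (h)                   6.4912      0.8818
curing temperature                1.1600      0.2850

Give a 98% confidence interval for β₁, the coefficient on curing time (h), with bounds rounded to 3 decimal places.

Read off: b = 6.4912, SE = 0.8818 for curing time (h).
df = n − k − 1 = 13 − 3 − 1 = 9.
t* = t_{0.01, 9} = 2.821438.
Margin = t* × SE = 2.821438 × 0.8818 = 2.48794.
CI: 6.4912 ± 2.48794 → (4.003, 8.979).

(4.003, 8.979)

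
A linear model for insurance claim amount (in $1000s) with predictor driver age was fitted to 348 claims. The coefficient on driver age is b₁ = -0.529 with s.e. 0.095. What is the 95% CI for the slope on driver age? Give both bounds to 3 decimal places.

(-0.716, -0.342)

df = n − 2 = 348 − 2 = 346.
t* = t_{0.025, 346} = 1.966844.
Margin = t* × SE = 1.966844 × 0.095 = 0.18685.
CI: -0.529 ± 0.18685 → (-0.716, -0.342).
With 95% confidence, each one-unit increase in driver age is associated with a change of between -0.716 and -0.342 $1000s in insurance claim amount.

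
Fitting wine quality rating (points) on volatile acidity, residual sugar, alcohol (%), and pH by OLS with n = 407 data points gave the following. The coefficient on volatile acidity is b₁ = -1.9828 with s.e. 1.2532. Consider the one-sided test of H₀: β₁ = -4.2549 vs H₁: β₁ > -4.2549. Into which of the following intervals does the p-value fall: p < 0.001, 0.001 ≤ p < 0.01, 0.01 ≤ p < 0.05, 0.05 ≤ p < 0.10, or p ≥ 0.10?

t = (-1.9828 − (-4.2549)) / 1.2532 = 1.813.
df = n − k − 1 = 407 − 4 − 1 = 402.
One-sided p = P(T_{402} > t) ≈ 0.0353.
So 0.01 ≤ p < 0.05.

0.01 ≤ p < 0.05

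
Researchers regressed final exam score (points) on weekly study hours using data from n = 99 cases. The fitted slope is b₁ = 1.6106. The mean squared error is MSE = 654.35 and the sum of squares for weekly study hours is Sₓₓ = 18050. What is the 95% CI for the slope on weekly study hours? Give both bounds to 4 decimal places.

SE(b₁) = √(MSE/Sₓₓ) = √(654.35/18050) = 0.1904.
df = n − 2 = 97.
t* = t_{0.025, 97} = 1.984723.
Margin = t* × SE = 1.984723 × 0.1904 = 0.377891.
CI: 1.6106 ± 0.377891 → (1.2327, 1.9885).
With 95% confidence, each one-unit increase in weekly study hours is associated with a change of between 1.2327 and 1.9885 points in final exam score.

(1.2327, 1.9885)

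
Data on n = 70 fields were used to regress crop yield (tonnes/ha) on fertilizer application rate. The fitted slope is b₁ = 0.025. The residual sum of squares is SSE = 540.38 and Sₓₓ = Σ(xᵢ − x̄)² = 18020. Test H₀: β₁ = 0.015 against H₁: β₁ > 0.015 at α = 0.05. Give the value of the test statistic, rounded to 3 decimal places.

t = 0.476

MSE = SSE/(n − 2) = 540.38/68 = 7.94676.
SE(b₁) = √(MSE/Sₓₓ) = √(7.94676/18020) = 0.0209999.
t = (0.025 − 0.015) / 0.0209999 = 0.476.
df = n − 2 = 68.
One-sided p ≈ 0.3177, which is ≥ 0.05, so fail to reject H₀.
The data do not give significant evidence that the true slope on fertilizer application rate exceeds 0.015 tonnes/ha per unit.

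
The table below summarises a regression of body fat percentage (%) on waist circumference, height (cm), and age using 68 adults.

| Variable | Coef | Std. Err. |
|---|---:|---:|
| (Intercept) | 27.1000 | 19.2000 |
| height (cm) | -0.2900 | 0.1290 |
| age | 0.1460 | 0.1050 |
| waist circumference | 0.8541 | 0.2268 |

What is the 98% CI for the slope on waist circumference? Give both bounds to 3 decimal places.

Read off: b = 0.8541, SE = 0.2268 for waist circumference.
df = n − k − 1 = 68 − 3 − 1 = 64.
t* = t_{0.01, 64} = 2.386037.
Margin = t* × SE = 2.386037 × 0.2268 = 0.54115.
CI: 0.8541 ± 0.54115 → (0.313, 1.395).

(0.313, 1.395)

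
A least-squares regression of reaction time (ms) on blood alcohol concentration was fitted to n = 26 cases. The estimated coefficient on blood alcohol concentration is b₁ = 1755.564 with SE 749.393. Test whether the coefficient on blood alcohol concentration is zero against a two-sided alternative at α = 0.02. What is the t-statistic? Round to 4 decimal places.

H₀: β₁ = 0 vs H₁: β₁ ≠ 0.
t = (b₁ − β₁⁰)/SE = 1755.564 / 749.393 = 2.3426.
df = n − 2 = 26 − 2 = 24.
Two-sided p ≈ 0.0278, which is ≥ 0.02, so fail to reject H₀.
The data do not give significant evidence of an association between blood alcohol concentration and reaction time.

t = 2.3426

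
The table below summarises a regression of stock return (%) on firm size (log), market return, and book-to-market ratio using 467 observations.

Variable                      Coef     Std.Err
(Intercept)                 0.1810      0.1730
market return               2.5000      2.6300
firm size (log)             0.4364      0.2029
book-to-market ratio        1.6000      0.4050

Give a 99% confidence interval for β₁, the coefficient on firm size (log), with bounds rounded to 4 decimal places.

(-0.0884, 0.9612)

Read off: b = 0.4364, SE = 0.2029 for firm size (log).
df = n − k − 1 = 467 − 3 − 1 = 463.
t* = t_{0.005, 463} = 2.58649.
Margin = t* × SE = 2.58649 × 0.2029 = 0.524799.
CI: 0.4364 ± 0.524799 → (-0.0884, 0.9612).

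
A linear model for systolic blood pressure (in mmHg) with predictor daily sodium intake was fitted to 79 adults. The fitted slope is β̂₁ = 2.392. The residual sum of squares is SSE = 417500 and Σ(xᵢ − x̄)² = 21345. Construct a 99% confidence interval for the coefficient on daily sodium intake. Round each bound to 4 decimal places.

MSE = SSE/(n − 2) = 417500/77 = 5422.08.
SE(β̂₁) = √(MSE/Sₓₓ) = √(5422.08/21345) = 0.504005.
df = n − 2 = 77.
t* = t_{0.005, 77} = 2.641198.
Margin = t* × SE = 2.641198 × 0.504005 = 1.331177.
CI: 2.392 ± 1.331177 → (1.0608, 3.7232).
With 99% confidence, each one-unit increase in daily sodium intake is associated with a change of between 1.0608 and 3.7232 mmHg in systolic blood pressure.

(1.0608, 3.7232)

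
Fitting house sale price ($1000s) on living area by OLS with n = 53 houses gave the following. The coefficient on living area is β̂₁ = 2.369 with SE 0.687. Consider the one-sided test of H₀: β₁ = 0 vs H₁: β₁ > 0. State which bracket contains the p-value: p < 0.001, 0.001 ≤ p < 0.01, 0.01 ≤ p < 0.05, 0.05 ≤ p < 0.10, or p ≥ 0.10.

t = 2.369 / 0.687 = 3.448.
df = n − 2 = 53 − 2 = 51.
One-sided p = P(T_{51} > t) ≈ 0.0006.
So p < 0.001.

p < 0.001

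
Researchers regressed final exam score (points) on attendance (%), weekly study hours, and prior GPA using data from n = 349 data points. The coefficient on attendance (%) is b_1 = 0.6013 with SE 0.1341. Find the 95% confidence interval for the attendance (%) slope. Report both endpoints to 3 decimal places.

df = n − k − 1 = 349 − 3 − 1 = 345.
t* = t_{0.025, 345} = 1.966864.
Margin = t* × SE = 1.966864 × 0.1341 = 0.26376.
CI: 0.6013 ± 0.26376 → (0.338, 0.865).
With 95% confidence, each one-unit increase in attendance (%) is associated with a change of between 0.338 and 0.865 points in final exam score, holding the other predictors fixed.

(0.338, 0.865)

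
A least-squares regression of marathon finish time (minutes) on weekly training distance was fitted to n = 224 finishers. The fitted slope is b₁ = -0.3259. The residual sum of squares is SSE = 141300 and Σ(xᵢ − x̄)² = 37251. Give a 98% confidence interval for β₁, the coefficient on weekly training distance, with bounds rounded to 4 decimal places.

(-0.6322, -0.0196)

MSE = SSE/(n − 2) = 141300/222 = 636.486.
SE(b₁) = √(MSE/Sₓₓ) = √(636.486/37251) = 0.130715.
df = n − 2 = 222.
t* = t_{0.01, 222} = 2.343262.
Margin = t* × SE = 2.343262 × 0.130715 = 0.306300.
CI: -0.3259 ± 0.306300 → (-0.6322, -0.0196).
With 98% confidence, each one-unit increase in weekly training distance is associated with a change of between -0.6322 and -0.0196 minutes in marathon finish time.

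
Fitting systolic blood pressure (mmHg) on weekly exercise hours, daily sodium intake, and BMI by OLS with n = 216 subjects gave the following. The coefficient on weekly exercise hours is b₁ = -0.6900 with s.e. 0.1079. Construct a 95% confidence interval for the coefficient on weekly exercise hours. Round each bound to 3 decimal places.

df = n − k − 1 = 216 − 3 − 1 = 212.
t* = t_{0.025, 212} = 1.971217.
Margin = t* × SE = 1.971217 × 0.1079 = 0.21269.
CI: -0.6900 ± 0.21269 → (-0.903, -0.477).
With 95% confidence, each one-unit increase in weekly exercise hours is associated with a change of between -0.903 and -0.477 mmHg in systolic blood pressure, holding the other predictors fixed.

(-0.903, -0.477)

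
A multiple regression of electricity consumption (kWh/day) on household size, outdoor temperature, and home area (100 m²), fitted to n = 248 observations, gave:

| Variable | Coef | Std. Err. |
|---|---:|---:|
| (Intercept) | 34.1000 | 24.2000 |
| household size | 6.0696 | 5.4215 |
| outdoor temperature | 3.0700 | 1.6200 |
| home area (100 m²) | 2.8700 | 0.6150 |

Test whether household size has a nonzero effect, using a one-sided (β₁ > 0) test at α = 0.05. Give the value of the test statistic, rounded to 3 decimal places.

t = 1.120

Read off: b = 6.0696, SE = 5.4215 for household size.
H₀: β₁ = 0 vs H₁: β₁ > 0.
t = 6.0696 / 5.4215 = 1.120.
df = n − k − 1 = 248 − 3 − 1 = 244.
One-sided p ≈ 0.1320, which is ≥ 0.05, so fail to reject H₀.
The data do not give significant evidence that the true slope on household size is positive, holding the other predictors fixed.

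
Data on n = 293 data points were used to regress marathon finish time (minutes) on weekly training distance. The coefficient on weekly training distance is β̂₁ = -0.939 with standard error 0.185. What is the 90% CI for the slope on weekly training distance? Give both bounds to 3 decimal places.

df = n − 2 = 293 − 2 = 291.
t* = t_{0.05, 291} = 1.650107.
Margin = t* × SE = 1.650107 × 0.185 = 0.30527.
CI: -0.939 ± 0.30527 → (-1.244, -0.634).
With 90% confidence, each one-unit increase in weekly training distance is associated with a change of between -1.244 and -0.634 minutes in marathon finish time.

(-1.244, -0.634)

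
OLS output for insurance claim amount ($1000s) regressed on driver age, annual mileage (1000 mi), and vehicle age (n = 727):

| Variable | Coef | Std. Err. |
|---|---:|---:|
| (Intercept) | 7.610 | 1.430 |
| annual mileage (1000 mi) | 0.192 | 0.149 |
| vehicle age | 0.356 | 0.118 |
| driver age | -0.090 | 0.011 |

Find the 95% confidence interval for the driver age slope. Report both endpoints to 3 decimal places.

Read off: b = -0.090, SE = 0.011 for driver age.
df = n − k − 1 = 727 − 3 − 1 = 723.
t* = t_{0.025, 723} = 1.963251.
Margin = t* × SE = 1.963251 × 0.011 = 0.02160.
CI: -0.090 ± 0.02160 → (-0.112, -0.068).

(-0.112, -0.068)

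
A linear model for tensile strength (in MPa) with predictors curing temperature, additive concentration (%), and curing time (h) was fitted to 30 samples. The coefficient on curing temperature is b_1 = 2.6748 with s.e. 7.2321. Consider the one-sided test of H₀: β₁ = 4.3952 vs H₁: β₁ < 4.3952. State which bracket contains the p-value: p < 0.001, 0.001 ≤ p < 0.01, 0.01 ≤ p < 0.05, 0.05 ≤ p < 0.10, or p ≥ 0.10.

t = (2.6748 − 4.3952) / 7.2321 = -0.238.
df = n − k − 1 = 30 − 3 − 1 = 26.
One-sided p = P(T_{26} < t) ≈ 0.4069.
So p ≥ 0.10.

p ≥ 0.10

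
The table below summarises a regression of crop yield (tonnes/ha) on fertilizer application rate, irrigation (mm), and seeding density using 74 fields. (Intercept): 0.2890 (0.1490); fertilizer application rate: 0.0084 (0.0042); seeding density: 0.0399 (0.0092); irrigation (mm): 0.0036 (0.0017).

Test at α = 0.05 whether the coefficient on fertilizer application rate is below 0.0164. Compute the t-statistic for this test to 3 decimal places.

Read off: b = 0.0084, SE = 0.0042 for fertilizer application rate.
H₀: β₁ = 0.0164 vs H₁: β₁ < 0.0164.
t = (0.0084 − 0.0164) / 0.0042 = -1.905.
df = n − k − 1 = 74 − 3 − 1 = 70.
One-sided p ≈ 0.0305, which is < 0.05, so reject H₀.
There is evidence that the true slope on fertilizer application rate is below 0.0164 tonnes/ha per unit, holding the other predictors fixed.

t = -1.905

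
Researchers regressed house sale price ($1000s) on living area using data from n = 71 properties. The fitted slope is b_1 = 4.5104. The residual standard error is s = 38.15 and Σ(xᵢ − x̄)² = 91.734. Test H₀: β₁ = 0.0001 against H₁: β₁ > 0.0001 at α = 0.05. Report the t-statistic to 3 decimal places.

SE(b_1) = s/√Sₓₓ = 38.15/√91.734 = 3.98317.
t = (4.5104 − 0.0001) / 3.98317 = 1.132.
df = n − 2 = 69.
One-sided p ≈ 0.1307, which is ≥ 0.05, so fail to reject H₀.
The data do not give significant evidence that the true slope on living area exceeds 0.0001 $1000s per unit.

t = 1.132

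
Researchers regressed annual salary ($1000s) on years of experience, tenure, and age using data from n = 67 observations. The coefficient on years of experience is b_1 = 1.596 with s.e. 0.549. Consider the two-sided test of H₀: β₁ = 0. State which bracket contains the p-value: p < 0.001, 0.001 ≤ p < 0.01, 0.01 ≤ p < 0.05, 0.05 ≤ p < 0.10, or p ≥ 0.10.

t = 1.596 / 0.549 = 2.907.
df = n − k − 1 = 67 − 3 − 1 = 63.
Two-sided p = 2·P(T_{63} > |t|) ≈ 0.0050.
So 0.001 ≤ p < 0.01.

0.001 ≤ p < 0.01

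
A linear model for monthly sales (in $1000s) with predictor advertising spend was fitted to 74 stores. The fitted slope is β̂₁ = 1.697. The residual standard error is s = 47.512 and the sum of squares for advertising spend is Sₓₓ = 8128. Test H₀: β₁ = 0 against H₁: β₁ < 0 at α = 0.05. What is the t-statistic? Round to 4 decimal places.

t = 3.2201

SE(β̂₁) = s/√Sₓₓ = 47.512/√8128 = 0.527001.
t = 1.697 / 0.527001 = 3.2201.
df = n − 2 = 72.
One-sided p ≈ 0.9990, which is ≥ 0.05, so fail to reject H₀.
The data do not give significant evidence that the true slope on advertising spend is negative.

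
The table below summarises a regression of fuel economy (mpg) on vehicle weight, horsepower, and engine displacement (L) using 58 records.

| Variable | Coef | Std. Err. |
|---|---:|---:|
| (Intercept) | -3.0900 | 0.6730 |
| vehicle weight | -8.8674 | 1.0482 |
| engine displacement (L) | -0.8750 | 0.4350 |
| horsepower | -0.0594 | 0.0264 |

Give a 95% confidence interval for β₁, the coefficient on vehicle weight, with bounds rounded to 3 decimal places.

(-10.969, -6.766)

Read off: b = -8.8674, SE = 1.0482 for vehicle weight.
df = n − k − 1 = 58 − 3 − 1 = 54.
t* = t_{0.025, 54} = 2.004879.
Margin = t* × SE = 2.004879 × 1.0482 = 2.10151.
CI: -8.8674 ± 2.10151 → (-10.969, -6.766).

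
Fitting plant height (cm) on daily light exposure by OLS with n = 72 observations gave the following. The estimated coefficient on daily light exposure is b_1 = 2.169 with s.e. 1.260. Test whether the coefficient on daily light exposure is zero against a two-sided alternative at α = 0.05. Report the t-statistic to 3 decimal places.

H₀: β₁ = 0 vs H₁: β₁ ≠ 0.
t = (b_1 − β₁⁰)/SE = 2.169 / 1.260 = 1.721.
df = n − 2 = 72 − 2 = 70.
Two-sided p ≈ 0.0896, which is ≥ 0.05, so fail to reject H₀.
The data do not give significant evidence of an association between daily light exposure and plant height.

t = 1.721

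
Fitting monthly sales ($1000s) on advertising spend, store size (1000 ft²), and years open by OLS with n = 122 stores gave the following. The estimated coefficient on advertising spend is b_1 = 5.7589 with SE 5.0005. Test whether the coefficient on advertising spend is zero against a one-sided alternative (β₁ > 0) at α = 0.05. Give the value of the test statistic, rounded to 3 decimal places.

t = 1.152

H₀: β₁ = 0 vs H₁: β₁ > 0.
t = (b_1 − β₁⁰)/SE = 5.7589 / 5.0005 = 1.152.
df = n − k − 1 = 122 − 3 − 1 = 118.
One-sided p ≈ 0.1259, which is ≥ 0.05, so fail to reject H₀.
The data do not give significant evidence that the true slope on advertising spend is positive, holding the other predictors fixed.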